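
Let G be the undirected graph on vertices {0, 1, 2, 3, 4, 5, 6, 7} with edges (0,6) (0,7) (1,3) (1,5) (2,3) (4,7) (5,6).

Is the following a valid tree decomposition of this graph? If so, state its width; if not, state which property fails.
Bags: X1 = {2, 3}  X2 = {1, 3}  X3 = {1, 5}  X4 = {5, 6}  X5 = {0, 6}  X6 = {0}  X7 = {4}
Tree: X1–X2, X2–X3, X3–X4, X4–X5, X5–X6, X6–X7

No — vertex 7 appears in no bag.

A tree decomposition must satisfy three properties: every vertex lies in some bag; for every edge, both endpoints lie together in some bag; and for every vertex, the bags containing it form a connected subtree. Here vertex 7 appears in no bag, so the decomposition is invalid.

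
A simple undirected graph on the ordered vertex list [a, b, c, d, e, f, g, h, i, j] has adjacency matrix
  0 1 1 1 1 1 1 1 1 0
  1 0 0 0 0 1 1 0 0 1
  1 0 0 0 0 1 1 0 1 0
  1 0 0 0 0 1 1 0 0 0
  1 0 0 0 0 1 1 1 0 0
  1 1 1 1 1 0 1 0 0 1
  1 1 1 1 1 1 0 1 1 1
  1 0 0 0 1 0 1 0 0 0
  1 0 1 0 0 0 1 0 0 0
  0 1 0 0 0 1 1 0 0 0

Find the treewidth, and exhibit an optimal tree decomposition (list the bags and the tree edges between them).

Treewidth 3.
One such decomposition:
Bags: B1 = {a, b, f, g}  B2 = {a, c, f, g}  B3 = {a, c, g, i}  B4 = {b, f, g, j}  B5 = {a, e, f, g}  B6 = {a, d, f, g}  B7 = {a, e, g, h}
Tree: B1–B2, B2–B3, B1–B4, B1–B5, B2–B6, B5–B7

The largest bag has 4 vertices, giving width 3; this decomposition certifies tw(G) ≤ 3. For the lower bound, the 4 vertices {b, f, g, j} are pairwise adjacent, and any tree decomposition puts a clique entirely inside one bag — forcing width ≥ 3. Therefore the treewidth is 3.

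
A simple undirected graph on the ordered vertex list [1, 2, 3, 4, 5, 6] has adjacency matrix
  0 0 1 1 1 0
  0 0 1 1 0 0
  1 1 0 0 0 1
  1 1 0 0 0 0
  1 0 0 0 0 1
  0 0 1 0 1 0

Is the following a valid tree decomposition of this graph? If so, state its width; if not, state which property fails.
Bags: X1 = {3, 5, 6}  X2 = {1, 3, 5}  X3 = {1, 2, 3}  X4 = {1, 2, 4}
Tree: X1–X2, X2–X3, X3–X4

Yes; width 2.

Vertex coverage: the bags together contain {1, 2, 3, 4, 5, 6}, the full vertex set. Edge coverage: each edge of G has both endpoints in at least one bag. Running intersection: for every vertex, the bags containing it form a connected subtree. All three properties hold, so this is a valid tree decomposition of width max|bag| − 1 = 2, and hence tw(G) ≤ 2.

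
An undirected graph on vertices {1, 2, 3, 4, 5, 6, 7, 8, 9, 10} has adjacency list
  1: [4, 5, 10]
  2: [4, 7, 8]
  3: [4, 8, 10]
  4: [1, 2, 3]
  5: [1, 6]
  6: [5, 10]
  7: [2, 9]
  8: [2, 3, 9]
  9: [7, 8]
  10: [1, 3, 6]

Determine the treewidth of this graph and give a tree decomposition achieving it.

Every bag has size at most 3, so the width is 3 − 1 = 2 and tw(G) ≤ 2. The edges 7–9–8–2–7 form a cycle, so G is not a tree and its treewidth is at least 2. Therefore the treewidth is 2.

Treewidth 2.
Bags: B1 = {2, 7, 9}  B2 = {2, 8, 9}  B3 = {2, 4, 8}  B4 = {3, 4, 8}  B5 = {1, 3, 4}  B6 = {1, 3, 10}  B7 = {1, 5, 10}  B8 = {5, 6, 10}
Tree: B1–B2, B2–B3, B3–B4, B4–B5, B5–B6, B6–B7, B7–B8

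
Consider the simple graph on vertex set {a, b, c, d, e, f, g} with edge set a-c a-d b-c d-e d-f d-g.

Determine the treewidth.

A width-1 tree decomposition is:
Bags: B1 = {a, d}  B2 = {d, e}  B3 = {d, f}  B4 = {a, c}  B5 = {b, c}  B6 = {d, g}
Tree: B1–B2, B1–B3, B1–B4, B4–B5, B1–B6
The largest bag has 2 vertices, giving width 1; this decomposition certifies tw(G) ≤ 1. G has an edge, so its treewidth is at least 1. Therefore the treewidth is 1.

1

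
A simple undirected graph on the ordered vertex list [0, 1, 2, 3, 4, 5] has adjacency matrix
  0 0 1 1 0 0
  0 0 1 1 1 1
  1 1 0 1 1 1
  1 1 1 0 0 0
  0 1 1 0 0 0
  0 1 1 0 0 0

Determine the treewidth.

2

A width-2 tree decomposition is:
Bags: B1 = {1, 2, 3}  B2 = {1, 2, 5}  B3 = {0, 2, 3}  B4 = {1, 2, 4}
Tree: B1–B2, B1–B3, B2–B4
Every bag has size at most 3, so the width is 3 − 1 = 2 and tw(G) ≤ 2. For the lower bound, the 3 vertices {0, 2, 3} are pairwise adjacent, and any tree decomposition puts a clique entirely inside one bag — forcing width ≥ 2. Combining the bounds, tw(G) = 2.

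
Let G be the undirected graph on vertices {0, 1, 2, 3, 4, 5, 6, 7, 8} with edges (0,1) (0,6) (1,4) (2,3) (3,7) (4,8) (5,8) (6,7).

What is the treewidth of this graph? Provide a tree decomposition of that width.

Treewidth 1.
One such decomposition:
Bags: B1 = {2, 3}  B2 = {3, 7}  B3 = {6, 7}  B4 = {0, 6}  B5 = {0, 1}  B6 = {1, 4}  B7 = {4, 8}  B8 = {5, 8}
Tree: B1–B2, B2–B3, B3–B4, B4–B5, B5–B6, B6–B7, B7–B8

Each bag holds 2 vertices, so the decomposition has width 1, which upper-bounds the treewidth. Any graph with an edge has treewidth ≥ 1, and G has the edge 2–3. Hence tw(G) = 1 exactly.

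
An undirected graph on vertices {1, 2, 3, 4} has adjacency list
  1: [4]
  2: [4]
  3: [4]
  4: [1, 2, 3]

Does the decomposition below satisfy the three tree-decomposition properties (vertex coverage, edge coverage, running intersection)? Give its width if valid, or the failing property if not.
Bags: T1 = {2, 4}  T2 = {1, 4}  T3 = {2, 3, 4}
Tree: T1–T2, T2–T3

No — bags containing vertex 2 are not connected in the tree.

A tree decomposition must satisfy three properties: every vertex lies in some bag; for every edge, both endpoints lie together in some bag; and for every vertex, the bags containing it form a connected subtree. Here bags containing vertex 2 are not connected in the tree, so the decomposition is invalid.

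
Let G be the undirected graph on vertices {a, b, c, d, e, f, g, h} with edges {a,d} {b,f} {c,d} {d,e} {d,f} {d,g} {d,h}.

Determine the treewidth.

A width-1 tree decomposition is:
Bags: B1 = {c, d}  B2 = {d, f}  B3 = {d, e}  B4 = {d, h}  B5 = {d, g}  B6 = {b, f}  B7 = {a, d}
Tree: B1–B2, B2–B3, B3–B4, B1–B5, B2–B6, B4–B7
Each bag holds 2 vertices, so the decomposition has width 1, which upper-bounds the treewidth. Since G has at least one edge (e.g. d–c), it is not an edgeless graph, so tw(G) ≥ 1. The upper and lower bounds meet at 1, so that is the treewidth.

1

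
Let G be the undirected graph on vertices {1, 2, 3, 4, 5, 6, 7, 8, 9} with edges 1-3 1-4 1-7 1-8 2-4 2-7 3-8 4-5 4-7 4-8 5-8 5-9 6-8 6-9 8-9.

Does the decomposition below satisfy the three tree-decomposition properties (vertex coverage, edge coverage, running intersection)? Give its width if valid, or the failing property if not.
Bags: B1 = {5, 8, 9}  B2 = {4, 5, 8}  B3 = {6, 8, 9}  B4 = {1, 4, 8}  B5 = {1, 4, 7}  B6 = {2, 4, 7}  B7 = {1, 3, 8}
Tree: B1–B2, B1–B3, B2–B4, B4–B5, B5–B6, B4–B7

Every vertex of G appears in some bag (union = {1, 2, 3, 4, 5, 6, 7, 8, 9}); every edge is covered by a bag; and for each vertex v the set of bags containing v is connected in the bag tree. The decomposition is therefore valid. The largest bag has 3 vertices, so the width is 2.

Yes; width 2.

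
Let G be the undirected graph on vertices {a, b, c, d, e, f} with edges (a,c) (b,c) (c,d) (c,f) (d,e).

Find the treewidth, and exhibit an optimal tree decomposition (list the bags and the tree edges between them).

Every bag has size at most 2, so the width is 2 − 1 = 1 and tw(G) ≤ 1. G has an edge, so its treewidth is at least 1. The upper and lower bounds meet at 1, so that is the treewidth.

Treewidth 1.
Bags: B1 = {a, c}  B2 = {b, c}  B3 = {c, f}  B4 = {c, d}  B5 = {d, e}
Tree: B1–B2, B2–B3, B2–B4, B4–B5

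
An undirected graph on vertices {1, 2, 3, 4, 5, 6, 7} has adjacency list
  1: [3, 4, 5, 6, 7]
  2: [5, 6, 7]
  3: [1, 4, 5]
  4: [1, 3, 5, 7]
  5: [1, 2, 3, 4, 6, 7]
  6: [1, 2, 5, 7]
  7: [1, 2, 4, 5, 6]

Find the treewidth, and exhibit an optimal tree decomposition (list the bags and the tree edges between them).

The largest bag has 4 vertices, giving width 3; this decomposition certifies tw(G) ≤ 3. Conversely, {1, 3, 4, 5} is a clique of size 4, and the vertices of any clique must share a bag in every tree decomposition; so some bag has ≥ 4 vertices and tw(G) ≥ 3. The upper and lower bounds meet at 3, so that is the treewidth.

Treewidth 3.
One such decomposition:
Bags: B1 = {1, 4, 5, 7}  B2 = {1, 5, 6, 7}  B3 = {2, 5, 6, 7}  B4 = {1, 3, 4, 5}
Tree: B1–B2, B2–B3, B1–B4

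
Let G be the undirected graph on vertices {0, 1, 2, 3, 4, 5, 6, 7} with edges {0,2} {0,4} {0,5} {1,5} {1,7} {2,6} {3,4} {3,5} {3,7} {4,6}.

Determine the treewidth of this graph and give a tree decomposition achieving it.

Each bag holds 3 vertices, so the decomposition has width 2, which upper-bounds the treewidth. Since 7–1–5–3–7 is a cycle in G, G is not acyclic. Forests are exactly the graphs of treewidth ≤ 1, so tw(G) ≥ 2. Hence tw(G) = 2 exactly.

Treewidth 2.
One optimal decomposition is:
Bags: B1 = {1, 3, 7}  B2 = {1, 3, 5}  B3 = {3, 4, 5}  B4 = {0, 4, 5}  B5 = {0, 4, 6}  B6 = {0, 2, 6}
Tree: B1–B2, B2–B3, B3–B4, B4–B5, B5–B6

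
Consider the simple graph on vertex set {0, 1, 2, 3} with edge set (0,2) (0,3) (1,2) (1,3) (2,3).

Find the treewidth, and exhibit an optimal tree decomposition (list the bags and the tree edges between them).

The largest bag has 3 vertices, giving width 2; this decomposition certifies tw(G) ≤ 2. On the other hand G contains the 3-clique {0, 2, 3}. A clique must lie in a single bag of any decomposition, so no decomposition can have width below 2. Hence tw(G) = 2 exactly.

Treewidth 2.
One such decomposition:
Bags: B1 = {1, 2, 3}  B2 = {0, 2, 3}
Tree: B1–B2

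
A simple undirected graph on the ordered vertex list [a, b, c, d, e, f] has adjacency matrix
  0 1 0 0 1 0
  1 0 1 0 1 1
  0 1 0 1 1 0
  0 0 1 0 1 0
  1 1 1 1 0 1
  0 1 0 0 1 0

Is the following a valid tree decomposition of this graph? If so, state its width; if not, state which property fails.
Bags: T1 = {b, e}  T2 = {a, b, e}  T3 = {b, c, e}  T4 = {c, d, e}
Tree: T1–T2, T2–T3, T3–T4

A tree decomposition must satisfy three properties: every vertex lies in some bag; for every edge, both endpoints lie together in some bag; and for every vertex, the bags containing it form a connected subtree. Here vertex f appears in no bag, so the decomposition is invalid.

No — vertex f appears in no bag.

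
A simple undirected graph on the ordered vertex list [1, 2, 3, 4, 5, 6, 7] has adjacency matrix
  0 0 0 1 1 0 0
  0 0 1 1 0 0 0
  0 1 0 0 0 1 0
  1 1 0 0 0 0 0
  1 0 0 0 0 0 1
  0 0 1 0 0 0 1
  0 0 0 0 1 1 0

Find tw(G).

2

A width-2 tree decomposition is:
Bags: B1 = {2, 3, 6}  B2 = {2, 6, 7}  B3 = {2, 5, 7}  B4 = {1, 2, 5}  B5 = {1, 2, 4}
Tree: B1–B2, B2–B3, B3–B4, B4–B5
Every bag has size at most 3, so the width is 3 − 1 = 2 and tw(G) ≤ 2. The edges 2–3–6–7–5–1–4–2 form a cycle, so G is not a tree and its treewidth is at least 2. Hence tw(G) = 2 exactly.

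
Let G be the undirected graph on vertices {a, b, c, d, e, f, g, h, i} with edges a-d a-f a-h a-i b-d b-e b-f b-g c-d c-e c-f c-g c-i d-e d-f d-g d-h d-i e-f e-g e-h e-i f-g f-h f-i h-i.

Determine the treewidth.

A width-4 tree decomposition is:
Bags: B1 = {a, d, f, h, i}  B2 = {d, e, f, h, i}  B3 = {c, d, e, f, i}  B4 = {c, d, e, f, g}  B5 = {b, d, e, f, g}
Tree: B1–B2, B2–B3, B3–B4, B4–B5
The largest bag has 5 vertices, giving width 4; this decomposition certifies tw(G) ≤ 4. On the other hand G contains the 5-clique {c, d, e, f, g}. A clique must lie in a single bag of any decomposition, so no decomposition can have width below 4. Hence tw(G) = 4 exactly.

4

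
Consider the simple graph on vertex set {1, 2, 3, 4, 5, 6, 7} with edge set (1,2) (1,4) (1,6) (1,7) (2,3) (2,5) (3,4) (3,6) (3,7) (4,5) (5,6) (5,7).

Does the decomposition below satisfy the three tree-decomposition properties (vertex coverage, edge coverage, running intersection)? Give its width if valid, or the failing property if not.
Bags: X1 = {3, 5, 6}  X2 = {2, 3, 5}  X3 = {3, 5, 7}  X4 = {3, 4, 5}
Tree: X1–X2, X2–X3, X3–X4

A tree decomposition must satisfy three properties: every vertex lies in some bag; for every edge, both endpoints lie together in some bag; and for every vertex, the bags containing it form a connected subtree. Here vertex 1 appears in no bag, so the decomposition is invalid.

No — vertex 1 appears in no bag.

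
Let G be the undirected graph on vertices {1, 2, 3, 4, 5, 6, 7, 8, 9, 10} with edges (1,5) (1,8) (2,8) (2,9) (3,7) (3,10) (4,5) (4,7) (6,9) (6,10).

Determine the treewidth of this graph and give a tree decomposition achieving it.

Every bag has size at most 3, so the width is 3 − 1 = 2 and tw(G) ≤ 2. The edges 9–6–10–3–7–4–5–1–8–2–9 form a cycle, so G is not a tree and its treewidth is at least 2. Therefore the treewidth is 2.

Treewidth 2.
Bags: B1 = {6, 9, 10}  B2 = {3, 9, 10}  B3 = {3, 7, 9}  B4 = {4, 7, 9}  B5 = {4, 5, 9}  B6 = {1, 5, 9}  B7 = {1, 8, 9}  B8 = {2, 8, 9}
Tree: B1–B2, B2–B3, B3–B4, B4–B5, B5–B6, B6–B7, B7–B8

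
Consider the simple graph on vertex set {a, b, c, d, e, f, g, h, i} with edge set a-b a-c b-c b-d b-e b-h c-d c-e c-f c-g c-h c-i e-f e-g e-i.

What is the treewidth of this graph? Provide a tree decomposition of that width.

Treewidth 2.
One such decomposition:
Bags: B1 = {b, c, h}  B2 = {b, c, e}  B3 = {b, c, d}  B4 = {c, e, i}  B5 = {c, e, f}  B6 = {c, e, g}  B7 = {a, b, c}
Tree: B1–B2, B2–B3, B2–B4, B4–B5, B2–B6, B2–B7

Each bag holds 3 vertices, so the decomposition has width 2, which upper-bounds the treewidth. For the lower bound, the 3 vertices {c, e, g} are pairwise adjacent, and any tree decomposition puts a clique entirely inside one bag — forcing width ≥ 2. Therefore the treewidth is 2.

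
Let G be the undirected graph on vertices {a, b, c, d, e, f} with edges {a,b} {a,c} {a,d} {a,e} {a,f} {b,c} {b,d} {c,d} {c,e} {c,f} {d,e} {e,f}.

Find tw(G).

A width-3 tree decomposition is:
Bags: B1 = {a, b, c, d}  B2 = {a, c, d, e}  B3 = {a, c, e, f}
Tree: B1–B2, B2–B3
The largest bag has 4 vertices, giving width 3; this decomposition certifies tw(G) ≤ 3. For the lower bound, the 4 vertices {a, c, d, e} are pairwise adjacent, and any tree decomposition puts a clique entirely inside one bag — forcing width ≥ 3. Hence tw(G) = 3 exactly.

3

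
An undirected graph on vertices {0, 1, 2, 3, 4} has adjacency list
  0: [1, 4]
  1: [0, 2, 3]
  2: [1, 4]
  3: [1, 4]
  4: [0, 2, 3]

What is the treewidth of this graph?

2

A width-2 tree decomposition is:
Bags: B1 = {1, 2, 4}  B2 = {0, 1, 4}  B3 = {1, 3, 4}
Tree: B1–B2, B2–B3
Each bag holds 3 vertices, so the decomposition has width 2, which upper-bounds the treewidth. Since 4–2–1–0–4 is a cycle in G, G is not acyclic. Forests are exactly the graphs of treewidth ≤ 1, so tw(G) ≥ 2. The upper and lower bounds meet at 2, so that is the treewidth.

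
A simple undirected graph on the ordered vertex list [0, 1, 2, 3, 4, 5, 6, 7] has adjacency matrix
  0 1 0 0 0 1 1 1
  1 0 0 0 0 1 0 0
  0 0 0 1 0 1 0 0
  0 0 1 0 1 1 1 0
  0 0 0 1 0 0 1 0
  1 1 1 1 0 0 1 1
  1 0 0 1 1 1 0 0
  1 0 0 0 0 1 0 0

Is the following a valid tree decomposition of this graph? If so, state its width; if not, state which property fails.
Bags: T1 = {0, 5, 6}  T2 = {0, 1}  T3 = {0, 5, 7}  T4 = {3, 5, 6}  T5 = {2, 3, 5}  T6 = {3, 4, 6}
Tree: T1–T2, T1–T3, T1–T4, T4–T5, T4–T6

A tree decomposition must satisfy three properties: every vertex lies in some bag; for every edge, both endpoints lie together in some bag; and for every vertex, the bags containing it form a connected subtree. Here edge (5,1) lies in no bag, so the decomposition is invalid.

No — edge (5,1) lies in no bag.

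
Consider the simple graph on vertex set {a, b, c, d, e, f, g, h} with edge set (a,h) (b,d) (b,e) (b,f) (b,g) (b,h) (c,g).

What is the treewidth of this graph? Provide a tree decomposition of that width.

Each bag holds 2 vertices, so the decomposition has width 1, which upper-bounds the treewidth. Since G has at least one edge (e.g. h–b), it is not an edgeless graph, so tw(G) ≥ 1. The upper and lower bounds meet at 1, so that is the treewidth.

Treewidth 1.
One such decomposition:
Bags: B1 = {b, h}  B2 = {b, g}  B3 = {a, h}  B4 = {c, g}  B5 = {b, d}  B6 = {b, e}  B7 = {b, f}
Tree: B1–B2, B1–B3, B2–B4, B1–B5, B1–B6, B6–B7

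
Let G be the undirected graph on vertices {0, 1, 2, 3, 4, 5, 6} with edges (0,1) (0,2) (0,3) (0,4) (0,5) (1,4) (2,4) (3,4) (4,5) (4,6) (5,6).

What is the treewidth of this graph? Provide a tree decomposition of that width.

Each bag holds 3 vertices, so the decomposition has width 2, which upper-bounds the treewidth. For the lower bound, the 3 vertices {0, 1, 4} are pairwise adjacent, and any tree decomposition puts a clique entirely inside one bag — forcing width ≥ 2. The upper and lower bounds meet at 2, so that is the treewidth.

Treewidth 2.
Bags: B1 = {0, 4, 5}  B2 = {0, 3, 4}  B3 = {4, 5, 6}  B4 = {0, 2, 4}  B5 = {0, 1, 4}
Tree: B1–B2, B1–B3, B2–B4, B1–B5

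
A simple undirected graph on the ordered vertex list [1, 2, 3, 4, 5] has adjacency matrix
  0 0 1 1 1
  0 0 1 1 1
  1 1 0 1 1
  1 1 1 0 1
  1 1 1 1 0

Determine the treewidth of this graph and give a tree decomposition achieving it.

Treewidth 3.
Bags: B1 = {1, 3, 4, 5}  B2 = {2, 3, 4, 5}
Tree: B1–B2

Every bag has size at most 4, so the width is 4 − 1 = 3 and tw(G) ≤ 3. On the other hand G contains the 4-clique {1, 3, 4, 5}. A clique must lie in a single bag of any decomposition, so no decomposition can have width below 3. Hence tw(G) = 3 exactly.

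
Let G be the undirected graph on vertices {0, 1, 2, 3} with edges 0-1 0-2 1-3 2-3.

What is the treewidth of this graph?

A width-2 tree decomposition is:
Bags: B1 = {0, 1, 2}  B2 = {1, 2, 3}
Tree: B1–B2
Every bag has size at most 3, so the width is 3 − 1 = 2 and tw(G) ≤ 2. Since 2–0–1–3–2 is a cycle in G, G is not acyclic. Forests are exactly the graphs of treewidth ≤ 1, so tw(G) ≥ 2. Combining the bounds, tw(G) = 2.

2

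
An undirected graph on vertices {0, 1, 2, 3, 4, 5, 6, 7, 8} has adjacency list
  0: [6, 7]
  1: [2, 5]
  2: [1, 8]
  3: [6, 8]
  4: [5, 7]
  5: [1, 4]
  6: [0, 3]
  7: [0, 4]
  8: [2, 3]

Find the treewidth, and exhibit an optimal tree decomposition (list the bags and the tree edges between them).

Each bag holds 3 vertices, so the decomposition has width 2, which upper-bounds the treewidth. The edges 6–3–8–2–1–5–4–7–0–6 form a cycle, so G is not a tree and its treewidth is at least 2. Hence tw(G) = 2 exactly.

Treewidth 2.
One such decomposition:
Bags: B1 = {3, 6, 8}  B2 = {2, 6, 8}  B3 = {1, 2, 6}  B4 = {1, 5, 6}  B5 = {4, 5, 6}  B6 = {4, 6, 7}  B7 = {0, 6, 7}
Tree: B1–B2, B2–B3, B3–B4, B4–B5, B5–B6, B6–B7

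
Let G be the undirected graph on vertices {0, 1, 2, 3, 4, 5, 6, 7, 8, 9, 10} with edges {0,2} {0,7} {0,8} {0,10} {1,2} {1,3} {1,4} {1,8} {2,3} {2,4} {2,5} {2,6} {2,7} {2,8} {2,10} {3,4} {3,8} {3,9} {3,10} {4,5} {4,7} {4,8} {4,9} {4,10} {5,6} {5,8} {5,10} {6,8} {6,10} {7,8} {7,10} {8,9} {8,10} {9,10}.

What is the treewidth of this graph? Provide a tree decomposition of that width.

Treewidth 4.
One optimal decomposition is:
Bags: B1 = {2, 4, 7, 8, 10}  B2 = {0, 2, 7, 8, 10}  B3 = {2, 3, 4, 8, 10}  B4 = {2, 4, 5, 8, 10}  B5 = {3, 4, 8, 9, 10}  B6 = {1, 2, 3, 4, 8}  B7 = {2, 5, 6, 8, 10}
Tree: B1–B2, B1–B3, B1–B4, B3–B5, B3–B6, B4–B7

The largest bag has 5 vertices, giving width 4; this decomposition certifies tw(G) ≤ 4. Conversely, {3, 4, 8, 9, 10} is a clique of size 5, and the vertices of any clique must share a bag in every tree decomposition; so some bag has ≥ 5 vertices and tw(G) ≥ 4. Therefore the treewidth is 4.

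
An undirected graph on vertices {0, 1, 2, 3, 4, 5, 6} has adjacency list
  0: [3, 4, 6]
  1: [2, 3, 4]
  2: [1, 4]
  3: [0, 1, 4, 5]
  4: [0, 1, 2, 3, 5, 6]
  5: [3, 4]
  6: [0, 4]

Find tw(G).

2

A width-2 tree decomposition is:
Bags: B1 = {1, 2, 4}  B2 = {1, 3, 4}  B3 = {0, 3, 4}  B4 = {3, 4, 5}  B5 = {0, 4, 6}
Tree: B1–B2, B2–B3, B3–B4, B3–B5
Every bag has size at most 3, so the width is 3 − 1 = 2 and tw(G) ≤ 2. On the other hand G contains the 3-clique {1, 2, 4}. A clique must lie in a single bag of any decomposition, so no decomposition can have width below 2. Therefore the treewidth is 2.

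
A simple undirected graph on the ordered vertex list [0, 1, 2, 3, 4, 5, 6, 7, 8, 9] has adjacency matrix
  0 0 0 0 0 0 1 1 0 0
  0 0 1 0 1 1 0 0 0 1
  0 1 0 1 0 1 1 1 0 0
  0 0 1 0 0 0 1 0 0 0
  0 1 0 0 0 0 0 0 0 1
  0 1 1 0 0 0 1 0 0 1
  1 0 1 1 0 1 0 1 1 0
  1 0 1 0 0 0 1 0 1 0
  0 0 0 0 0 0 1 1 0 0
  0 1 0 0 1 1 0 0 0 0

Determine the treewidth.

2

A width-2 tree decomposition is:
Bags: B1 = {0, 6, 7}  B2 = {2, 6, 7}  B3 = {2, 5, 6}  B4 = {1, 2, 5}  B5 = {6, 7, 8}  B6 = {1, 5, 9}  B7 = {2, 3, 6}  B8 = {1, 4, 9}
Tree: B1–B2, B2–B3, B3–B4, B2–B5, B4–B6, B3–B7, B6–B8
The largest bag has 3 vertices, giving width 2; this decomposition certifies tw(G) ≤ 2. On the other hand G contains the 3-clique {1, 4, 9}. A clique must lie in a single bag of any decomposition, so no decomposition can have width below 2. Combining the bounds, tw(G) = 2.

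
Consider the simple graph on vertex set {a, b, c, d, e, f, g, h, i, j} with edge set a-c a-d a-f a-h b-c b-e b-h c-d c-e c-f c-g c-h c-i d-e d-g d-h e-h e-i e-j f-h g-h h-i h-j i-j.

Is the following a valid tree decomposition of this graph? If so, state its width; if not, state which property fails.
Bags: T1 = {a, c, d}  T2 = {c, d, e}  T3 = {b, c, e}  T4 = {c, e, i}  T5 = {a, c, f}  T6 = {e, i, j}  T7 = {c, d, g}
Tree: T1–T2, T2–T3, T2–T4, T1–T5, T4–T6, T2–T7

No — vertex h appears in no bag.

A tree decomposition must satisfy three properties: every vertex lies in some bag; for every edge, both endpoints lie together in some bag; and for every vertex, the bags containing it form a connected subtree. Here vertex h appears in no bag, so the decomposition is invalid.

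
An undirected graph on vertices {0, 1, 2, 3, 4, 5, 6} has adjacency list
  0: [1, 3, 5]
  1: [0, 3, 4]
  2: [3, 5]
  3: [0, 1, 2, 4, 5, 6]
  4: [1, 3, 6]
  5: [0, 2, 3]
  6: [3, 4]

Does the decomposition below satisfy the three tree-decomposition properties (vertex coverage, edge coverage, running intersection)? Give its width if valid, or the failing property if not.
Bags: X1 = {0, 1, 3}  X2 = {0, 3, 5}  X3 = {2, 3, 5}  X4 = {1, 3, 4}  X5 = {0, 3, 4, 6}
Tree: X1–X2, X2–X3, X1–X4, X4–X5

No — bags containing vertex 0 are not connected in the tree.

A tree decomposition must satisfy three properties: every vertex lies in some bag; for every edge, both endpoints lie together in some bag; and for every vertex, the bags containing it form a connected subtree. Here bags containing vertex 0 are not connected in the tree, so the decomposition is invalid.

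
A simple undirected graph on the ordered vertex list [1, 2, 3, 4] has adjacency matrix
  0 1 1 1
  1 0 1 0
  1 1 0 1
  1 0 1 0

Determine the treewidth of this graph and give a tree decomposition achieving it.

The largest bag has 3 vertices, giving width 2; this decomposition certifies tw(G) ≤ 2. On the other hand G contains the 3-clique {1, 2, 3}. A clique must lie in a single bag of any decomposition, so no decomposition can have width below 2. Hence tw(G) = 2 exactly.

Treewidth 2.
One such decomposition:
Bags: B1 = {1, 2, 3}  B2 = {1, 3, 4}
Tree: B1–B2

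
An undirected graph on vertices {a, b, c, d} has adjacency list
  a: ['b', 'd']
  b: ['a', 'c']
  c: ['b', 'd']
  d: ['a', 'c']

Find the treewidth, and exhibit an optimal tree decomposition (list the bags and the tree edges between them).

Treewidth 2.
One optimal decomposition is:
Bags: B1 = {b, c, d}  B2 = {a, b, d}
Tree: B1–B2

The largest bag has 3 vertices, giving width 2; this decomposition certifies tw(G) ≤ 2. Since d–c–b–a–d is a cycle in G, G is not acyclic. Forests are exactly the graphs of treewidth ≤ 1, so tw(G) ≥ 2. Combining the bounds, tw(G) = 2.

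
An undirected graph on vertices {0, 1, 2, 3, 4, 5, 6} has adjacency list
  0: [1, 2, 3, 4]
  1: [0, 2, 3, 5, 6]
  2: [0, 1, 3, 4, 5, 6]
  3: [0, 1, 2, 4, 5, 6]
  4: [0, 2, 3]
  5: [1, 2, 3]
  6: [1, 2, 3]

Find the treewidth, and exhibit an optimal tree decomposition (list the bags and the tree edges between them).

Every bag has size at most 4, so the width is 4 − 1 = 3 and tw(G) ≤ 3. On the other hand G contains the 4-clique {0, 1, 2, 3}. A clique must lie in a single bag of any decomposition, so no decomposition can have width below 3. The upper and lower bounds meet at 3, so that is the treewidth.

Treewidth 3.
Bags: B1 = {1, 2, 3, 6}  B2 = {0, 1, 2, 3}  B3 = {0, 2, 3, 4}  B4 = {1, 2, 3, 5}
Tree: B1–B2, B2–B3, B2–B4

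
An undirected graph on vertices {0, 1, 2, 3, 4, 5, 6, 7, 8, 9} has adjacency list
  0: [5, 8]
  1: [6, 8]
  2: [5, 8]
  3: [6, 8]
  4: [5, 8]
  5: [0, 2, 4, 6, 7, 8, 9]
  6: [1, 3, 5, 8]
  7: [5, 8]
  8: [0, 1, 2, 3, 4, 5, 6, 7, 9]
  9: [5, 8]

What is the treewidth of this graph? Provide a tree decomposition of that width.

Every bag has size at most 3, so the width is 3 − 1 = 2 and tw(G) ≤ 2. For the lower bound, the 3 vertices {1, 6, 8} are pairwise adjacent, and any tree decomposition puts a clique entirely inside one bag — forcing width ≥ 2. Combining the bounds, tw(G) = 2.

Treewidth 2.
One such decomposition:
Bags: B1 = {5, 6, 8}  B2 = {0, 5, 8}  B3 = {3, 6, 8}  B4 = {5, 7, 8}  B5 = {4, 5, 8}  B6 = {5, 8, 9}  B7 = {1, 6, 8}  B8 = {2, 5, 8}
Tree: B1–B2, B1–B3, B2–B4, B4–B5, B5–B6, B3–B7, B5–B8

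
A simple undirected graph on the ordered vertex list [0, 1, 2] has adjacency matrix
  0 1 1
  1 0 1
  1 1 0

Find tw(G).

2

A width-2 tree decomposition is:
Bags: B1 = {0, 1, 2}
Tree: (single bag)
With just one bag of size 3, the width is 3 − 1 = 2, so tw(G) ≤ 2. On the other hand G contains the 3-clique {0, 1, 2}. A clique must lie in a single bag of any decomposition, so no decomposition can have width below 2. Therefore the treewidth is 2.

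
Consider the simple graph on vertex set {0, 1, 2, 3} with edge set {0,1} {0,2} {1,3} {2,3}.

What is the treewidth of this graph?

A width-2 tree decomposition is:
Bags: B1 = {0, 1, 2}  B2 = {1, 2, 3}
Tree: B1–B2
Each bag holds 3 vertices, so the decomposition has width 2, which upper-bounds the treewidth. Since 2–0–1–3–2 is a cycle in G, G is not acyclic. Forests are exactly the graphs of treewidth ≤ 1, so tw(G) ≥ 2. Combining the bounds, tw(G) = 2.

2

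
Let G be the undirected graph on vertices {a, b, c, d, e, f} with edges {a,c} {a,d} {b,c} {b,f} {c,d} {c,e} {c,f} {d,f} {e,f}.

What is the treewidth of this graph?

2

A width-2 tree decomposition is:
Bags: B1 = {c, d, f}  B2 = {b, c, f}  B3 = {c, e, f}  B4 = {a, c, d}
Tree: B1–B2, B1–B3, B1–B4
The largest bag has 3 vertices, giving width 2; this decomposition certifies tw(G) ≤ 2. For the lower bound, the 3 vertices {a, c, d} are pairwise adjacent, and any tree decomposition puts a clique entirely inside one bag — forcing width ≥ 2. Therefore the treewidth is 2.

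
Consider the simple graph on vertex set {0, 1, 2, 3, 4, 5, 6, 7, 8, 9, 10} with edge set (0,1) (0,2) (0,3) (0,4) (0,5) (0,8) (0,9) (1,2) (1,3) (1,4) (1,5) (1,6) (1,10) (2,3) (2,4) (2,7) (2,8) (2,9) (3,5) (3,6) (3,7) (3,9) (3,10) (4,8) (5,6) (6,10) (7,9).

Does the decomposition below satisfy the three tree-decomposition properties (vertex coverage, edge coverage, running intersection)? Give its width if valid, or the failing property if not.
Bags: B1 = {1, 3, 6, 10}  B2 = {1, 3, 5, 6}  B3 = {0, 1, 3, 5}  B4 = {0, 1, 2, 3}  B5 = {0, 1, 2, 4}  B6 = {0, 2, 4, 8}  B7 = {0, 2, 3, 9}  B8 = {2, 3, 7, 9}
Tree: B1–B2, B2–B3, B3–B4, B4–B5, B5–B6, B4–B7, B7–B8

Vertex coverage: the bags together contain {0, 1, 2, 3, 4, 5, 6, 7, 8, 9, 10}, the full vertex set. Edge coverage: each edge of G has both endpoints in at least one bag. Running intersection: for every vertex, the bags containing it form a connected subtree. All three properties hold, so this is a valid tree decomposition of width max|bag| − 1 = 3, and hence tw(G) ≤ 3.

Yes; width 3.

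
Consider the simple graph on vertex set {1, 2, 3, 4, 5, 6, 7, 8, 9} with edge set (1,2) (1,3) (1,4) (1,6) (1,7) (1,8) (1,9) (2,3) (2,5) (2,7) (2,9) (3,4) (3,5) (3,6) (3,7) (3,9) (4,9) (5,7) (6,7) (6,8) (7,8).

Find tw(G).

3

A width-3 tree decomposition is:
Bags: B1 = {2, 3, 5, 7}  B2 = {1, 2, 3, 7}  B3 = {1, 3, 6, 7}  B4 = {1, 6, 7, 8}  B5 = {1, 2, 3, 9}  B6 = {1, 3, 4, 9}
Tree: B1–B2, B2–B3, B3–B4, B2–B5, B5–B6
Each bag holds 4 vertices, so the decomposition has width 3, which upper-bounds the treewidth. For the lower bound, the 4 vertices {1, 6, 7, 8} are pairwise adjacent, and any tree decomposition puts a clique entirely inside one bag — forcing width ≥ 3. The upper and lower bounds meet at 3, so that is the treewidth.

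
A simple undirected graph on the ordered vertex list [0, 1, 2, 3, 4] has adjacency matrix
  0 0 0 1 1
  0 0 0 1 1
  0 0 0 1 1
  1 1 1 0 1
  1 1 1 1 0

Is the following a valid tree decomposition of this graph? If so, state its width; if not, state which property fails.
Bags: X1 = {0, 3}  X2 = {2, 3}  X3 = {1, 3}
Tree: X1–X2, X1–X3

A tree decomposition must satisfy three properties: every vertex lies in some bag; for every edge, both endpoints lie together in some bag; and for every vertex, the bags containing it form a connected subtree. Here vertex 4 appears in no bag, so the decomposition is invalid.

No — vertex 4 appears in no bag.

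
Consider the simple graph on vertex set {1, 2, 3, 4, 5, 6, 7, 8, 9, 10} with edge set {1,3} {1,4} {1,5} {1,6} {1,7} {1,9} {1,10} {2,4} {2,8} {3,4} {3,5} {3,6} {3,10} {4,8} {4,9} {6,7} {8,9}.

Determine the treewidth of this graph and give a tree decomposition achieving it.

Each bag holds 3 vertices, so the decomposition has width 2, which upper-bounds the treewidth. On the other hand G contains the 3-clique {4, 8, 9}. A clique must lie in a single bag of any decomposition, so no decomposition can have width below 2. Therefore the treewidth is 2.

Treewidth 2.
One such decomposition:
Bags: B1 = {1, 3, 4}  B2 = {1, 3, 6}  B3 = {1, 4, 9}  B4 = {1, 6, 7}  B5 = {1, 3, 10}  B6 = {4, 8, 9}  B7 = {2, 4, 8}  B8 = {1, 3, 5}
Tree: B1–B2, B1–B3, B2–B4, B2–B5, B3–B6, B6–B7, B5–B8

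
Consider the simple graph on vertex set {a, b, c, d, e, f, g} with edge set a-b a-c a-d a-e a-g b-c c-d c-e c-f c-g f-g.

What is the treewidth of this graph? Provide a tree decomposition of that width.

Every bag has size at most 3, so the width is 3 − 1 = 2 and tw(G) ≤ 2. On the other hand G contains the 3-clique {a, c, d}. A clique must lie in a single bag of any decomposition, so no decomposition can have width below 2. Therefore the treewidth is 2.

Treewidth 2.
One optimal decomposition is:
Bags: B1 = {a, c, e}  B2 = {a, c, g}  B3 = {c, f, g}  B4 = {a, b, c}  B5 = {a, c, d}
Tree: B1–B2, B2–B3, B2–B4, B1–B5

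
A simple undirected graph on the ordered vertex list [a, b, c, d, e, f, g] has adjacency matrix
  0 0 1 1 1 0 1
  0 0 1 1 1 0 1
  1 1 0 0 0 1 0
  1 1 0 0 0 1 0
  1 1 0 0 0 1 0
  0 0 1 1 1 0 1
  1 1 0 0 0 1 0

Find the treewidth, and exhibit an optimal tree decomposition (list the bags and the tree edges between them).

The largest bag has 4 vertices, giving width 3; this decomposition certifies tw(G) ≤ 3. For the lower bound: the 4 vertex sets {f,g}, {b,c}, {a}, {e} are disjoint, each induces a connected subgraph, and every pair is joined by at least one edge of G. Contracting each set to a single vertex therefore yields K_{4} as a minor, and since treewidth is minor-monotone, tw(G) ≥ tw(K_{4}) = 3. Therefore the treewidth is 3.

Treewidth 3.
One optimal decomposition is:
Bags: B1 = {a, b, f, g}  B2 = {a, b, c, f}  B3 = {a, b, e, f}  B4 = {a, b, d, f}
Tree: B1–B2, B2–B3, B3–B4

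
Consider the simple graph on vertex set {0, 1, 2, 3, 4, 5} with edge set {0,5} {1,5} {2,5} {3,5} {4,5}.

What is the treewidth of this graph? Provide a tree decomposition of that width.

The largest bag has 2 vertices, giving width 1; this decomposition certifies tw(G) ≤ 1. Any graph with an edge has treewidth ≥ 1, and G has the edge 4–5. Combining the bounds, tw(G) = 1.

Treewidth 1.
Bags: B1 = {4, 5}  B2 = {0, 5}  B3 = {2, 5}  B4 = {3, 5}  B5 = {1, 5}
Tree: B1–B2, B1–B3, B1–B4, B2–B5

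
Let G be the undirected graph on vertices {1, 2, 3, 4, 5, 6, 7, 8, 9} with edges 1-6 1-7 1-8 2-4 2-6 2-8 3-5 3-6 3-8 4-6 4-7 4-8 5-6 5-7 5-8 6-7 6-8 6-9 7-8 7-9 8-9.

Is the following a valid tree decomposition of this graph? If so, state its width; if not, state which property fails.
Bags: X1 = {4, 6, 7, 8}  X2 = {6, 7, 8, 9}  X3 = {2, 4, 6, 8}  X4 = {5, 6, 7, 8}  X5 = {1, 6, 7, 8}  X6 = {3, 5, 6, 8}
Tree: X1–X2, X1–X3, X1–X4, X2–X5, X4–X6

Vertex coverage: the bags together contain {1, 2, 3, 4, 5, 6, 7, 8, 9}, the full vertex set. Edge coverage: each edge of G has both endpoints in at least one bag. Running intersection: for every vertex, the bags containing it form a connected subtree. All three properties hold, so this is a valid tree decomposition of width max|bag| − 1 = 3, and hence tw(G) ≤ 3.

Yes; width 3.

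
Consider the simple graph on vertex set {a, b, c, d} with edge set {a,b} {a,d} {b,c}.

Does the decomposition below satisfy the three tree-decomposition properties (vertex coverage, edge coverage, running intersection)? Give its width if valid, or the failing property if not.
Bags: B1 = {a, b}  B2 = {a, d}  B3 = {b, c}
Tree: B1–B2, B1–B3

Yes; width 1.

Checking the three conditions: (i) the bags cover all of {a, b, c, d}; (ii) for each edge, some bag contains both endpoints; (iii) the bags containing any fixed vertex form a subtree. All hold, so the decomposition is valid with width 2 − 1 = 1.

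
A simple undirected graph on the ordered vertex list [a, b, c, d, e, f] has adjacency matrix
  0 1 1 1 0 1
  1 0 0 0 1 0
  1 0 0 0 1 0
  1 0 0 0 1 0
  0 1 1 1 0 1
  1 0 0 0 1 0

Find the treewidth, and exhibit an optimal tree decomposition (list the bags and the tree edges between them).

Each bag holds 3 vertices, so the decomposition has width 2, which upper-bounds the treewidth. The edges a–f–e–d–a form a cycle, so G is not a tree and its treewidth is at least 2. Combining the bounds, tw(G) = 2.

Treewidth 2.
One optimal decomposition is:
Bags: B1 = {a, e, f}  B2 = {a, d, e}  B3 = {a, b, e}  B4 = {a, c, e}
Tree: B1–B2, B2–B3, B3–B4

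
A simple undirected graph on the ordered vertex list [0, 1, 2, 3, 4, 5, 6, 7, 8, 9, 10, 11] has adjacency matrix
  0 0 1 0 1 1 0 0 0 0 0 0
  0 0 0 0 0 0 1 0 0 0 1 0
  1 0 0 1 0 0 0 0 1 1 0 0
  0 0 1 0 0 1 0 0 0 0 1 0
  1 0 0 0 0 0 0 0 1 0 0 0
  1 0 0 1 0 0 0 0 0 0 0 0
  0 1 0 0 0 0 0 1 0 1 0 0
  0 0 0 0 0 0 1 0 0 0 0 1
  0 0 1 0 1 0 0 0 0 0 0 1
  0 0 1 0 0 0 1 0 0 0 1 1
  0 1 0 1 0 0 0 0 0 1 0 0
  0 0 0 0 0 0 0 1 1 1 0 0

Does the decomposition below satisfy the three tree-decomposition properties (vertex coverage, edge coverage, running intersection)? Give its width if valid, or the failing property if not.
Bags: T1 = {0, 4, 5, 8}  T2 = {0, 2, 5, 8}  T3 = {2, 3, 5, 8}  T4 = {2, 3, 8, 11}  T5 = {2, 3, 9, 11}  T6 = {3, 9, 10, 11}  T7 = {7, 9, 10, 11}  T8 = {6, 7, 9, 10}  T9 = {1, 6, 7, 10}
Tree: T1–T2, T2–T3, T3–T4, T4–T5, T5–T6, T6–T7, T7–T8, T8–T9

Yes; width 3.

Checking the three conditions: (i) the bags cover all of {0, 1, 2, 3, 4, 5, 6, 7, 8, 9, 10, 11}; (ii) for each edge, some bag contains both endpoints; (iii) the bags containing any fixed vertex form a subtree. All hold, so the decomposition is valid with width 4 − 1 = 3.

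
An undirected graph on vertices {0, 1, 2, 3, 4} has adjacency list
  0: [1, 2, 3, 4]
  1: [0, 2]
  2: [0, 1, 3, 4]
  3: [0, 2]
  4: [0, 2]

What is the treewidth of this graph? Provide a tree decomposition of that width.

Treewidth 2.
Bags: B1 = {0, 2, 4}  B2 = {0, 2, 3}  B3 = {0, 1, 2}
Tree: B1–B2, B1–B3

Each bag holds 3 vertices, so the decomposition has width 2, which upper-bounds the treewidth. Conversely, {0, 1, 2} is a clique of size 3, and the vertices of any clique must share a bag in every tree decomposition; so some bag has ≥ 3 vertices and tw(G) ≥ 2. Combining the bounds, tw(G) = 2.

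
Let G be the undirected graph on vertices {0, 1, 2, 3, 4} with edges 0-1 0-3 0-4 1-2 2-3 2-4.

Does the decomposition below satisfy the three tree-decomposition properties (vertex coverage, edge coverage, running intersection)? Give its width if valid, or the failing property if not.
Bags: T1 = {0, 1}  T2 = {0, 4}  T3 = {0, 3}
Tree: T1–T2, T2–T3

No — vertex 2 appears in no bag.

A tree decomposition must satisfy three properties: every vertex lies in some bag; for every edge, both endpoints lie together in some bag; and for every vertex, the bags containing it form a connected subtree. Here vertex 2 appears in no bag, so the decomposition is invalid.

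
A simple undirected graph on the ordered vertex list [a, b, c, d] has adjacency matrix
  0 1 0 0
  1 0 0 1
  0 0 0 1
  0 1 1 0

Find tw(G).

1

A width-1 tree decomposition is:
Bags: B1 = {a, b}  B2 = {b, d}  B3 = {c, d}
Tree: B1–B2, B2–B3
Each bag holds 2 vertices, so the decomposition has width 1, which upper-bounds the treewidth. Any graph with an edge has treewidth ≥ 1, and G has the edge b–a. The upper and lower bounds meet at 1, so that is the treewidth.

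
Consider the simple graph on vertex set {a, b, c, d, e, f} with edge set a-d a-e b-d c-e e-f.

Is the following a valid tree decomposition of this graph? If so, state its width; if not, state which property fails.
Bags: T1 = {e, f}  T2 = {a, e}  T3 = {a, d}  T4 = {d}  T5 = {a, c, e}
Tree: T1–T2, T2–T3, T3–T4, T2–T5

A tree decomposition must satisfy three properties: every vertex lies in some bag; for every edge, both endpoints lie together in some bag; and for every vertex, the bags containing it form a connected subtree. Here vertex b appears in no bag, so the decomposition is invalid.

No — vertex b appears in no bag.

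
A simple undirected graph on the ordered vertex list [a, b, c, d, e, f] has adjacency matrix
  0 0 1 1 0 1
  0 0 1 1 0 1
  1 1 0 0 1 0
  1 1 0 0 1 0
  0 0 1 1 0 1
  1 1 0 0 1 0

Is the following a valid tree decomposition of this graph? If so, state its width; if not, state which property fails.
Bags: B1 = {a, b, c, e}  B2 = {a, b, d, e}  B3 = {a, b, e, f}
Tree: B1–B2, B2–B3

Every vertex of G appears in some bag (union = {a, b, c, d, e, f}); every edge is covered by a bag; and for each vertex v the set of bags containing v is connected in the bag tree. The decomposition is therefore valid. The largest bag has 4 vertices, so the width is 3.

Yes; width 3.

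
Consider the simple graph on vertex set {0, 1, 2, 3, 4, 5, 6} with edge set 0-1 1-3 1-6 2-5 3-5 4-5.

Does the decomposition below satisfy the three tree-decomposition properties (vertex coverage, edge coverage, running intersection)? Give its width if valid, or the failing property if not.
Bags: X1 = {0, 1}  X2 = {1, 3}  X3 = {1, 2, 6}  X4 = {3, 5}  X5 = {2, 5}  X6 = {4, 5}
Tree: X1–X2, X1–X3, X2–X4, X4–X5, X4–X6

A tree decomposition must satisfy three properties: every vertex lies in some bag; for every edge, both endpoints lie together in some bag; and for every vertex, the bags containing it form a connected subtree. Here bags containing vertex 2 are not connected in the tree, so the decomposition is invalid.

No — bags containing vertex 2 are not connected in the tree.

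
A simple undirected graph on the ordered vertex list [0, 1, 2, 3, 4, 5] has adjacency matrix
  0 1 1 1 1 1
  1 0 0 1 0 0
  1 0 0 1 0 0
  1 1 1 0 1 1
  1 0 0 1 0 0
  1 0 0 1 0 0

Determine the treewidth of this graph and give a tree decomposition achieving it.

The largest bag has 3 vertices, giving width 2; this decomposition certifies tw(G) ≤ 2. Conversely, {0, 1, 3} is a clique of size 3, and the vertices of any clique must share a bag in every tree decomposition; so some bag has ≥ 3 vertices and tw(G) ≥ 2. Hence tw(G) = 2 exactly.

Treewidth 2.
One optimal decomposition is:
Bags: B1 = {0, 1, 3}  B2 = {0, 3, 4}  B3 = {0, 3, 5}  B4 = {0, 2, 3}
Tree: B1–B2, B1–B3, B2–B4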